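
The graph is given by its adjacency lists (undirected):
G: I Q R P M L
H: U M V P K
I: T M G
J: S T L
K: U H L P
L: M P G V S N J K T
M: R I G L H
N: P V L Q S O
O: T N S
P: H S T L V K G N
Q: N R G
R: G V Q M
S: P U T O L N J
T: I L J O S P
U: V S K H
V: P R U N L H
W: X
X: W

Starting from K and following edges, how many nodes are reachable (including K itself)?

BFS from K visits: K, U, H, L, P, V, S, M, G, N, J, T, R, O, I, Q
Reachable nodes: 16 of 18 total.

16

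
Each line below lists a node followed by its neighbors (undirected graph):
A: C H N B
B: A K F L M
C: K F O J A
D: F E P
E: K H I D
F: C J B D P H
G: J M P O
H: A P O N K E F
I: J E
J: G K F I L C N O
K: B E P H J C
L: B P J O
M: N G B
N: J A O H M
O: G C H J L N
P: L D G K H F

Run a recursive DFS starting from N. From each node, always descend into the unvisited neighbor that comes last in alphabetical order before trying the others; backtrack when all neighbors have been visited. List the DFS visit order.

Visit N
N → O
O → L
L → P
P → K
K → J
J → I
I → E
E → H
H → F
F → D
F → C
C → A
A → B
B → M
M → G

N, O, L, P, K, J, I, E, H, F, D, C, A, B, M, G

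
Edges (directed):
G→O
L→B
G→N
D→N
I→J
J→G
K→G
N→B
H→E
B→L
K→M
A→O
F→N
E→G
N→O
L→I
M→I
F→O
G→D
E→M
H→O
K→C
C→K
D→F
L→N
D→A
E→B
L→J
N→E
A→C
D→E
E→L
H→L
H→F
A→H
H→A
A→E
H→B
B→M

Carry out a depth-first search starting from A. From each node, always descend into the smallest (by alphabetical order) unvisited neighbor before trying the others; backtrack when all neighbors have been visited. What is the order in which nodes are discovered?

Visit A
A → C
C → K
K → G
G → D
D → E
E → B
B → L
L → I
I → J
L → N
N → O
B → M
D → F
A → H

A → C → K → G → D → E → B → L → I → J → N → O → M → F → H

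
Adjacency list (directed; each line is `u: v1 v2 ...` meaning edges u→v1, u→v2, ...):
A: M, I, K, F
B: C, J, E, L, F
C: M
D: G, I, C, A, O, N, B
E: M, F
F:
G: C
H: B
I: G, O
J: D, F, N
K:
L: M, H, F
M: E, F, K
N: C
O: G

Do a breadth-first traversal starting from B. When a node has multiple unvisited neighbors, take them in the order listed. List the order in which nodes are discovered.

Visit B; enqueue C, J, E, L, F → queue [C, J, E, L, F]
Visit C; enqueue M → queue [J, E, L, F, M]
Visit J; enqueue D, N → queue [E, L, F, M, D, N]
Visit E → queue [L, F, M, D, N]
Visit L; enqueue H → queue [F, M, D, N, H]
Visit F → queue [M, D, N, H]
Visit M; enqueue K → queue [D, N, H, K]
Visit D; enqueue G, I, A, O → queue [N, H, K, G, I, A, O]
Visit N → queue [H, K, G, I, A, O]
Visit H → queue [K, G, I, A, O]
Visit K → queue [G, I, A, O]
Visit G → queue [I, A, O]
Visit I → queue [A, O]
Visit A → queue [O]
Visit O → queue []

B C J E L F M D N H K G I A O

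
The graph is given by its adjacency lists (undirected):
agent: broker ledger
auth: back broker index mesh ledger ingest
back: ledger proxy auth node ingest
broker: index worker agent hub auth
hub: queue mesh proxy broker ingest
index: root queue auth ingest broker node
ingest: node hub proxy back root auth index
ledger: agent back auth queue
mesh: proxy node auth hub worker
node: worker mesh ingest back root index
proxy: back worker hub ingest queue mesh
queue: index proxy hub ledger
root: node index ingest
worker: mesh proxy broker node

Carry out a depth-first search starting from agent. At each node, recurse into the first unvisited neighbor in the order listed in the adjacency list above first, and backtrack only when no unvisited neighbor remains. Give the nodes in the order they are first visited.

agent -> broker -> index -> root -> node -> worker -> mesh -> proxy -> back -> ledger -> auth -> ingest -> hub -> queue

Visit agent
agent → broker
broker → index
index → root
root → node
node → worker
worker → mesh
mesh → proxy
proxy → back
back → ledger
ledger → auth
auth → ingest
ingest → hub
hub → queue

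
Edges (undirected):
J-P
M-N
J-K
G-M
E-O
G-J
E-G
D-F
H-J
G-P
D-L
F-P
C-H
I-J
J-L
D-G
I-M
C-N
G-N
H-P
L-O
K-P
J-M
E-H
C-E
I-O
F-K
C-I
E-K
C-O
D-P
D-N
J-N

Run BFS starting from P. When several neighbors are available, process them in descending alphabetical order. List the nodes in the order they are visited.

P, K, J, H, G, F, D, E, N, M, L, I, C, O

Visit P; enqueue K, J, H, G, F, D → queue [K, J, H, G, F, D]
Visit K; enqueue E → queue [J, H, G, F, D, E]
Visit J; enqueue N, M, L, I → queue [H, G, F, D, E, N, M, L, I]
Visit H; enqueue C → queue [G, F, D, E, N, M, L, I, C]
Visit G → queue [F, D, E, N, M, L, I, C]
Visit F → queue [D, E, N, M, L, I, C]
Visit D → queue [E, N, M, L, I, C]
Visit E; enqueue O → queue [N, M, L, I, C, O]
Visit N → queue [M, L, I, C, O]
Visit M → queue [L, I, C, O]
Visit L → queue [I, C, O]
Visit I → queue [C, O]
Visit C → queue [O]
Visit O → queue []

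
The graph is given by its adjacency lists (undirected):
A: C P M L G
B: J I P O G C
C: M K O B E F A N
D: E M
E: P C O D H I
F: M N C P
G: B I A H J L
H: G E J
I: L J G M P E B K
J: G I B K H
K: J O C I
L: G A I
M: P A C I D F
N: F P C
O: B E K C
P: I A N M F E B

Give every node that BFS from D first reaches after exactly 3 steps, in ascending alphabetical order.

Level 0: D
Level 1: E, M
Level 2: A, C, F, H, I, O, P
Level 3: B, G, J, K, L, N

B, G, J, K, L, N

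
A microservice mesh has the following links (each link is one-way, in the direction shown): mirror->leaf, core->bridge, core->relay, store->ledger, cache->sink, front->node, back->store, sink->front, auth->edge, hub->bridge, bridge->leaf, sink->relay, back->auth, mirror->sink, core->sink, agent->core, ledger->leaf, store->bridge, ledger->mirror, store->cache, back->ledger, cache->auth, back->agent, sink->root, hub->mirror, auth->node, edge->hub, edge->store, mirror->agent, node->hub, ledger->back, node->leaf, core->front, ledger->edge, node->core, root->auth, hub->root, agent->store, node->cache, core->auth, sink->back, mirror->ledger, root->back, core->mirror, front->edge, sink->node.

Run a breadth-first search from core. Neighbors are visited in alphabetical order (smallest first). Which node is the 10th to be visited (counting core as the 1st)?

Visit core; enqueue auth, bridge, front, mirror, relay, sink → queue [auth, bridge, front, mirror, relay, sink]
Visit auth; enqueue edge, node → queue [bridge, front, mirror, relay, sink, edge, node]
Visit bridge; enqueue leaf → queue [front, mirror, relay, sink, edge, node, leaf]
Visit front → queue [mirror, relay, sink, edge, node, leaf]
Visit mirror; enqueue agent, ledger → queue [relay, sink, edge, node, leaf, agent, ledger]
Visit relay → queue [sink, edge, node, leaf, agent, ledger]
Visit sink; enqueue back, root → queue [edge, node, leaf, agent, ledger, back, root]
Visit edge; enqueue hub, store → queue [node, leaf, agent, ledger, back, root, hub, store]
Visit node; enqueue cache → queue [leaf, agent, ledger, back, root, hub, store, cache]
Visit leaf → queue [agent, ledger, back, root, hub, store, cache]
Visit agent → queue [ledger, back, root, hub, store, cache]
Visit ledger → queue [back, root, hub, store, cache]
Visit back → queue [root, hub, store, cache]
Visit root → queue [hub, store, cache]
Visit hub → queue [store, cache]
Visit store → queue [cache]
Visit cache → queue []

Visit order: core, auth, bridge, front, mirror, relay, sink, edge, node, leaf, agent, ledger, back, root, hub, store, cache

leaf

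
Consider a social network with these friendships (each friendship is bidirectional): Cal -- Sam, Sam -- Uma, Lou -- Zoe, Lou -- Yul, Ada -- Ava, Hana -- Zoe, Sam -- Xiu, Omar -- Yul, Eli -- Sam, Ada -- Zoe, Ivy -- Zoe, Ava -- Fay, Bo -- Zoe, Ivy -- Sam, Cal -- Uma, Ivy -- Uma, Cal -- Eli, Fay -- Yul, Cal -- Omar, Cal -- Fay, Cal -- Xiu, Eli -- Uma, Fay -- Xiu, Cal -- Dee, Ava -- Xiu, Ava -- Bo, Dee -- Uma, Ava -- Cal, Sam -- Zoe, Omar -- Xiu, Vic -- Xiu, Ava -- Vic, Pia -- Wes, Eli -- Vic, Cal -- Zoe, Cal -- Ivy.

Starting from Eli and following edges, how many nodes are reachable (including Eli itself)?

17

BFS from Eli visits: Eli, Cal, Sam, Uma, Vic, Ava, Dee, Fay, Ivy, Omar, Xiu, Zoe, Ada, Bo, Yul, Hana, Lou
Reachable nodes: 17 of 19 total.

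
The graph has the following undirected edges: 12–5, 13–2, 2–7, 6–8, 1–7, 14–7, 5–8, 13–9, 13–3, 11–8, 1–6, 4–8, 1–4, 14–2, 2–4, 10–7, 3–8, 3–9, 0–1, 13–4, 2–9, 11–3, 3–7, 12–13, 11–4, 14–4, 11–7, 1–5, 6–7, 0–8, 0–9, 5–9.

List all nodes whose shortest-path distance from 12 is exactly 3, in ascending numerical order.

0, 6, 7, 11, 14

Level 0: 12
Level 1: 5, 13
Level 2: 1, 2, 3, 4, 8, 9
Level 3: 0, 6, 7, 11, 14
Level 4: 10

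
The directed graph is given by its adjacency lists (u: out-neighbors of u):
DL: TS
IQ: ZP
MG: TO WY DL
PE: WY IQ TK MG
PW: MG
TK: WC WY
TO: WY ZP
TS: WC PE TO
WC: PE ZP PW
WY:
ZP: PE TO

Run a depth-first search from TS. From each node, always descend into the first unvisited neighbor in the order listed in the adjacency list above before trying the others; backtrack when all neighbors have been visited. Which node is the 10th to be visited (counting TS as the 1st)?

DL

Visit TS
TS → WC
WC → PE
PE → WY
PE → IQ
IQ → ZP
ZP → TO
PE → TK
PE → MG
MG → DL
WC → PW

Visit order: TS, WC, PE, WY, IQ, ZP, TO, TK, MG, DL, PW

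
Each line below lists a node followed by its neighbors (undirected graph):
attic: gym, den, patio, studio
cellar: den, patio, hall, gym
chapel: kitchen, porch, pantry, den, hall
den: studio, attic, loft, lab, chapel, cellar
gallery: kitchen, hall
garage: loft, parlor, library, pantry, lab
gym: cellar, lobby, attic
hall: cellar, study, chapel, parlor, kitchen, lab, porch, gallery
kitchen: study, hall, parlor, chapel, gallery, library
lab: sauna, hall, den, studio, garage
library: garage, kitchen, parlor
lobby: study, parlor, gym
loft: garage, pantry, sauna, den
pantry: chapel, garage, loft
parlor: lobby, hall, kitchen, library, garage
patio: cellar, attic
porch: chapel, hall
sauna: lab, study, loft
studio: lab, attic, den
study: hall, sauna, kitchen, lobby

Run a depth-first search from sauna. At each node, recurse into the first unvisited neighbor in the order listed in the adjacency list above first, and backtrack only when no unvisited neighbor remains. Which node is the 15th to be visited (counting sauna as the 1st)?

loft

Visit sauna
sauna → lab
lab → hall
hall → cellar
cellar → den
den → studio
studio → attic
attic → gym
gym → lobby
lobby → study
study → kitchen
kitchen → parlor
parlor → library
library → garage
garage → loft
loft → pantry
pantry → chapel
chapel → porch
kitchen → gallery
attic → patio

Visit order: sauna, lab, hall, cellar, den, studio, attic, gym, lobby, study, kitchen, parlor, library, garage, loft, pantry, chapel, porch, gallery, patio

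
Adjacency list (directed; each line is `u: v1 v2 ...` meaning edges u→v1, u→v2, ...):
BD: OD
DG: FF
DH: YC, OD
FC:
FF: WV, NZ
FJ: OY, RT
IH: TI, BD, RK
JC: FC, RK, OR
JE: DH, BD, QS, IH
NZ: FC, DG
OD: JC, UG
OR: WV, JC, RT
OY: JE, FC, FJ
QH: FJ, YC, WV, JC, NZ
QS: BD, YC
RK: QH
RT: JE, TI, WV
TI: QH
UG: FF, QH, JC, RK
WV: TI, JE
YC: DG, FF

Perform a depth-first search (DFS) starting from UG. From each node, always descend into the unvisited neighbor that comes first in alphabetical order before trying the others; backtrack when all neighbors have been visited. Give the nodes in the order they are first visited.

UG, FF, NZ, DG, FC, WV, JE, BD, OD, JC, OR, RT, TI, QH, FJ, OY, YC, RK, DH, IH, QS

Visit UG
UG → FF
FF → NZ
NZ → DG
NZ → FC
FF → WV
WV → JE
JE → BD
BD → OD
OD → JC
JC → OR
OR → RT
RT → TI
TI → QH
QH → FJ
FJ → OY
QH → YC
JC → RK
JE → DH
JE → IH
JE → QS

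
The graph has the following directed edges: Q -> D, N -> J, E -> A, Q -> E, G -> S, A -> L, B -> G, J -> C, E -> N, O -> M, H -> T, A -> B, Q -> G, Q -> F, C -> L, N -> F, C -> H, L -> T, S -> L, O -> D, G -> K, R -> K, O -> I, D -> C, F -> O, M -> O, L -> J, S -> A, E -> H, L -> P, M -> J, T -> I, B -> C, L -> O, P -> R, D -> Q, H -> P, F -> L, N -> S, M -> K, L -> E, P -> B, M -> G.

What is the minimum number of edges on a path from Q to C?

2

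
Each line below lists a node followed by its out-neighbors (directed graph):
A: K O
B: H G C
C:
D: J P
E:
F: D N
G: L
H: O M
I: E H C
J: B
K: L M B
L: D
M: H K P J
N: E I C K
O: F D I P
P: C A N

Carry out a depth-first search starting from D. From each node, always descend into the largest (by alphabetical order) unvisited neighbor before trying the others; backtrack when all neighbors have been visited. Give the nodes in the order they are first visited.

D, P, N, K, M, J, B, H, O, I, E, C, F, G, L, A

Visit D
D → P
P → N
N → K
K → M
M → J
J → B
B → H
H → O
O → I
I → E
I → C
O → F
B → G
G → L
P → A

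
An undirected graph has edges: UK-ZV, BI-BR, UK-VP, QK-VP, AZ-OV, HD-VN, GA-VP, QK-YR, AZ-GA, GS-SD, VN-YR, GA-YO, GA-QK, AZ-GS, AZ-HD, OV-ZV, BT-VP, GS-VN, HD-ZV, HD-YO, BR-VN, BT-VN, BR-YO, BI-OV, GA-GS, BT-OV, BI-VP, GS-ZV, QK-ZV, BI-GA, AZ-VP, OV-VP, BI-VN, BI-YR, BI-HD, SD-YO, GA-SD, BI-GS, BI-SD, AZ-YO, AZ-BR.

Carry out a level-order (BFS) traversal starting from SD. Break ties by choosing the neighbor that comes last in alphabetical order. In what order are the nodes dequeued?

SD, YO, GS, GA, BI, HD, BR, AZ, ZV, VN, VP, QK, YR, OV, UK, BT

Visit SD; enqueue YO, GS, GA, BI → queue [YO, GS, GA, BI]
Visit YO; enqueue HD, BR, AZ → queue [GS, GA, BI, HD, BR, AZ]
Visit GS; enqueue ZV, VN → queue [GA, BI, HD, BR, AZ, ZV, VN]
Visit GA; enqueue VP, QK → queue [BI, HD, BR, AZ, ZV, VN, VP, QK]
Visit BI; enqueue YR, OV → queue [HD, BR, AZ, ZV, VN, VP, QK, YR, OV]
Visit HD → queue [BR, AZ, ZV, VN, VP, QK, YR, OV]
Visit BR → queue [AZ, ZV, VN, VP, QK, YR, OV]
Visit AZ → queue [ZV, VN, VP, QK, YR, OV]
Visit ZV; enqueue UK → queue [VN, VP, QK, YR, OV, UK]
Visit VN; enqueue BT → queue [VP, QK, YR, OV, UK, BT]
Visit VP → queue [QK, YR, OV, UK, BT]
Visit QK → queue [YR, OV, UK, BT]
Visit YR → queue [OV, UK, BT]
Visit OV → queue [UK, BT]
Visit UK → queue [BT]
Visit BT → queue []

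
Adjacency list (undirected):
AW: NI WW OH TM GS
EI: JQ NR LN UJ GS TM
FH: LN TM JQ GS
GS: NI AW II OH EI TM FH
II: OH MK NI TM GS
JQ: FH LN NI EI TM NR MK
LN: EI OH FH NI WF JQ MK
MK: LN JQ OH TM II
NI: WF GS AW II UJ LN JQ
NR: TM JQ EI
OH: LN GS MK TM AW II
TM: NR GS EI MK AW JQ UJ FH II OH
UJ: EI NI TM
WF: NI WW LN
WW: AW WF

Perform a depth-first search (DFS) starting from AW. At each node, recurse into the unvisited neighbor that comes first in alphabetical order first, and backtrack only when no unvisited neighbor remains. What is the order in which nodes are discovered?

AW, GS, EI, JQ, FH, LN, MK, II, NI, UJ, TM, NR, OH, WF, WW

Visit AW
AW → GS
GS → EI
EI → JQ
JQ → FH
FH → LN
LN → MK
MK → II
II → NI
NI → UJ
UJ → TM
TM → NR
TM → OH
NI → WF
WF → WW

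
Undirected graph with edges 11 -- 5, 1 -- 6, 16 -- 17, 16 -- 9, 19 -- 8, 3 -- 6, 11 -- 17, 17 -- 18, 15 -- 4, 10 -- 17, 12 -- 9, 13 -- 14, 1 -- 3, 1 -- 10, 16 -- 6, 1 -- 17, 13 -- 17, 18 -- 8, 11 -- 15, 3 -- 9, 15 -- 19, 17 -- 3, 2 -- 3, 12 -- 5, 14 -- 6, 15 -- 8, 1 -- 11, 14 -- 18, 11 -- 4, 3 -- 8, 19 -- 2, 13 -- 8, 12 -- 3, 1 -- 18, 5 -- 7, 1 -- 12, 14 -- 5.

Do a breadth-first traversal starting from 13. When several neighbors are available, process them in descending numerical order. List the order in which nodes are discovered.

13, 17, 14, 8, 18, 16, 11, 10, 3, 1, 6, 5, 19, 15, 9, 4, 12, 2, 7

Visit 13; enqueue 17, 14, 8 → queue [17, 14, 8]
Visit 17; enqueue 18, 16, 11, 10, 3, 1 → queue [14, 8, 18, 16, 11, 10, 3, 1]
Visit 14; enqueue 6, 5 → queue [8, 18, 16, 11, 10, 3, 1, 6, 5]
Visit 8; enqueue 19, 15 → queue [18, 16, 11, 10, 3, 1, 6, 5, 19, 15]
Visit 18 → queue [16, 11, 10, 3, 1, 6, 5, 19, 15]
Visit 16; enqueue 9 → queue [11, 10, 3, 1, 6, 5, 19, 15, 9]
Visit 11; enqueue 4 → queue [10, 3, 1, 6, 5, 19, 15, 9, 4]
Visit 10 → queue [3, 1, 6, 5, 19, 15, 9, 4]
Visit 3; enqueue 12, 2 → queue [1, 6, 5, 19, 15, 9, 4, 12, 2]
Visit 1 → queue [6, 5, 19, 15, 9, 4, 12, 2]
Visit 6 → queue [5, 19, 15, 9, 4, 12, 2]
Visit 5; enqueue 7 → queue [19, 15, 9, 4, 12, 2, 7]
Visit 19 → queue [15, 9, 4, 12, 2, 7]
Visit 15 → queue [9, 4, 12, 2, 7]
Visit 9 → queue [4, 12, 2, 7]
Visit 4 → queue [12, 2, 7]
Visit 12 → queue [2, 7]
Visit 2 → queue [7]
Visit 7 → queue []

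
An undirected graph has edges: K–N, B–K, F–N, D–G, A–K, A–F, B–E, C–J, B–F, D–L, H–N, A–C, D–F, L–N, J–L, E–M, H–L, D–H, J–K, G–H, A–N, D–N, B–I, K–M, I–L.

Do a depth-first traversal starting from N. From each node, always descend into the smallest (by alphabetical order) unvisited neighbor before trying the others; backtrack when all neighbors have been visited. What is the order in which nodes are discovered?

N, A, C, J, K, B, E, M, F, D, G, H, L, I

Visit N
N → A
A → C
C → J
J → K
K → B
B → E
E → M
B → F
F → D
D → G
G → H
H → L
L → I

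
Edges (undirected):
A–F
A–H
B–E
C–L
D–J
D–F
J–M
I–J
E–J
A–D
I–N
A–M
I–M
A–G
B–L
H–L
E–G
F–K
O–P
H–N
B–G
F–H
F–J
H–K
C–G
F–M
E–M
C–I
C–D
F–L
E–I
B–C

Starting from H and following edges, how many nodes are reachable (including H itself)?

14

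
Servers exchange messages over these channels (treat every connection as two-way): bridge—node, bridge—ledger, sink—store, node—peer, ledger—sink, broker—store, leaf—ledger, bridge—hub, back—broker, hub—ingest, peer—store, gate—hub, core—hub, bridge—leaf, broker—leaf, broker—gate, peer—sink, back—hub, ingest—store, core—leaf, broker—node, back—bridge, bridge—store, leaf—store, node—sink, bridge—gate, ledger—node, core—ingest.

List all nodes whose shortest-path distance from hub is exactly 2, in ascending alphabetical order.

broker, leaf, ledger, node, store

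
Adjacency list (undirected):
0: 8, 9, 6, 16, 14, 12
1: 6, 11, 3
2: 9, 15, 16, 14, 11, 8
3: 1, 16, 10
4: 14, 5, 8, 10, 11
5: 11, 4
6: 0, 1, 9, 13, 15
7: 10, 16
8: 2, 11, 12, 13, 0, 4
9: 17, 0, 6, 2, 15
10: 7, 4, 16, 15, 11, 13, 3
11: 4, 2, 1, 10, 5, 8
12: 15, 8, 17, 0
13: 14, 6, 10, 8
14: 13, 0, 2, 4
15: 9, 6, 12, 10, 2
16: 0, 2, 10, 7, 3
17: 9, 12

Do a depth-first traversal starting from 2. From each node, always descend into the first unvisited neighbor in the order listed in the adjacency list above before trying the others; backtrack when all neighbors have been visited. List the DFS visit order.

2 9 17 12 15 6 0 8 11 4 14 13 10 7 16 3 1 5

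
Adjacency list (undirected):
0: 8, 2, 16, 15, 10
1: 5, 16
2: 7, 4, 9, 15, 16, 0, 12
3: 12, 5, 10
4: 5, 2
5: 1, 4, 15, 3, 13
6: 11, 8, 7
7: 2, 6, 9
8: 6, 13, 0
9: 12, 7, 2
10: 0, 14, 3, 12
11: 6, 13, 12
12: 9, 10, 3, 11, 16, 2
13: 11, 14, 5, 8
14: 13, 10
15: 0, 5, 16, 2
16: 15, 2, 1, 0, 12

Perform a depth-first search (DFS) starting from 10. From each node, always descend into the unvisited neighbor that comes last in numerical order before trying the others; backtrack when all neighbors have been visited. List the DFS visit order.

Visit 10
10 → 14
14 → 13
13 → 11
11 → 12
12 → 16
16 → 15
15 → 5
5 → 4
4 → 2
2 → 9
9 → 7
7 → 6
6 → 8
8 → 0
5 → 3
5 → 1

10, 14, 13, 11, 12, 16, 15, 5, 4, 2, 9, 7, 6, 8, 0, 3, 1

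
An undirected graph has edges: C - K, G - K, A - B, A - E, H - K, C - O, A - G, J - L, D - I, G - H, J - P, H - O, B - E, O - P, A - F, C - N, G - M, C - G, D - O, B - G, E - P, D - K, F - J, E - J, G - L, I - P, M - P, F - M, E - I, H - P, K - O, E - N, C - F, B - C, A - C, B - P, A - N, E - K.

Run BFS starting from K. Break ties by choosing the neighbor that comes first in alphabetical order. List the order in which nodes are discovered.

K → C → D → E → G → H → O → A → B → F → N → I → J → P → L → M

Visit K; enqueue C, D, E, G, H, O → queue [C, D, E, G, H, O]
Visit C; enqueue A, B, F, N → queue [D, E, G, H, O, A, B, F, N]
Visit D; enqueue I → queue [E, G, H, O, A, B, F, N, I]
Visit E; enqueue J, P → queue [G, H, O, A, B, F, N, I, J, P]
Visit G; enqueue L, M → queue [H, O, A, B, F, N, I, J, P, L, M]
Visit H → queue [O, A, B, F, N, I, J, P, L, M]
Visit O → queue [A, B, F, N, I, J, P, L, M]
Visit A → queue [B, F, N, I, J, P, L, M]
Visit B → queue [F, N, I, J, P, L, M]
Visit F → queue [N, I, J, P, L, M]
Visit N → queue [I, J, P, L, M]
Visit I → queue [J, P, L, M]
Visit J → queue [P, L, M]
Visit P → queue [L, M]
Visit L → queue [M]
Visit M → queue []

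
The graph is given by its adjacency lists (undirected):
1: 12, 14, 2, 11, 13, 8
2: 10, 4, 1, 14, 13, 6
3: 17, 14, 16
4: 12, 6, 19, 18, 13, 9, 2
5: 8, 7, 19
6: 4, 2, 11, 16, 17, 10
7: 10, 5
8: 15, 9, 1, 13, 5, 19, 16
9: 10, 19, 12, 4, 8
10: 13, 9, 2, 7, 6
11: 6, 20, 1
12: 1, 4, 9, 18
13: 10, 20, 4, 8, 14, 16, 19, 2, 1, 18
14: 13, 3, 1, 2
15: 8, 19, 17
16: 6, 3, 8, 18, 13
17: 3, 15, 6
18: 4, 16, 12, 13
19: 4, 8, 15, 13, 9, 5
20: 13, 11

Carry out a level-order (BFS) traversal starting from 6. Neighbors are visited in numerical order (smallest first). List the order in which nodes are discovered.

6, 2, 4, 10, 11, 16, 17, 1, 13, 14, 9, 12, 18, 19, 7, 20, 3, 8, 15, 5

Visit 6; enqueue 2, 4, 10, 11, 16, 17 → queue [2, 4, 10, 11, 16, 17]
Visit 2; enqueue 1, 13, 14 → queue [4, 10, 11, 16, 17, 1, 13, 14]
Visit 4; enqueue 9, 12, 18, 19 → queue [10, 11, 16, 17, 1, 13, 14, 9, 12, 18, 19]
Visit 10; enqueue 7 → queue [11, 16, 17, 1, 13, 14, 9, 12, 18, 19, 7]
Visit 11; enqueue 20 → queue [16, 17, 1, 13, 14, 9, 12, 18, 19, 7, 20]
Visit 16; enqueue 3, 8 → queue [17, 1, 13, 14, 9, 12, 18, 19, 7, 20, 3, 8]
Visit 17; enqueue 15 → queue [1, 13, 14, 9, 12, 18, 19, 7, 20, 3, 8, 15]
Visit 1 → queue [13, 14, 9, 12, 18, 19, 7, 20, 3, 8, 15]
Visit 13 → queue [14, 9, 12, 18, 19, 7, 20, 3, 8, 15]
Visit 14 → queue [9, 12, 18, 19, 7, 20, 3, 8, 15]
Visit 9 → queue [12, 18, 19, 7, 20, 3, 8, 15]
Visit 12 → queue [18, 19, 7, 20, 3, 8, 15]
Visit 18 → queue [19, 7, 20, 3, 8, 15]
Visit 19; enqueue 5 → queue [7, 20, 3, 8, 15, 5]
Visit 7 → queue [20, 3, 8, 15, 5]
Visit 20 → queue [3, 8, 15, 5]
Visit 3 → queue [8, 15, 5]
Visit 8 → queue [15, 5]
Visit 15 → queue [5]
Visit 5 → queue []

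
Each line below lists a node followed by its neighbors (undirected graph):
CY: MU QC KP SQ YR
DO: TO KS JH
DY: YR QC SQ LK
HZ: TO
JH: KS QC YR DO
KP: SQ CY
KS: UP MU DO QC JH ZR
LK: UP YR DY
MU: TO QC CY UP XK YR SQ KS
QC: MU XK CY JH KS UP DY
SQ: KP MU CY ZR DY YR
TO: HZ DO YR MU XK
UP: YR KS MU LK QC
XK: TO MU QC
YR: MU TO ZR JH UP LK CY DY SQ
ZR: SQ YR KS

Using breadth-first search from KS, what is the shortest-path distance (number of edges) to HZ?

Level 0: KS
Level 1: DO, JH, MU, QC, UP, ZR
Level 2: CY, DY, LK, SQ, TO, XK, YR
Level 3: HZ, KP
HZ first appears at level 3.

3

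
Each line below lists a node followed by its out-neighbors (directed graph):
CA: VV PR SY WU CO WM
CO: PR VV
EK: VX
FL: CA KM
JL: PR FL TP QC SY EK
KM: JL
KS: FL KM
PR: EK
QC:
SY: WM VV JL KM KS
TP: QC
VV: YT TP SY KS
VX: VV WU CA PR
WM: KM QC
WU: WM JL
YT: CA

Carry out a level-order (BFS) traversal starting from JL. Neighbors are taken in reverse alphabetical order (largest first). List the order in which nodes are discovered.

JL, TP, SY, QC, PR, FL, EK, WM, VV, KS, KM, CA, VX, YT, WU, CO

Visit JL; enqueue TP, SY, QC, PR, FL, EK → queue [TP, SY, QC, PR, FL, EK]
Visit TP → queue [SY, QC, PR, FL, EK]
Visit SY; enqueue WM, VV, KS, KM → queue [QC, PR, FL, EK, WM, VV, KS, KM]
Visit QC → queue [PR, FL, EK, WM, VV, KS, KM]
Visit PR → queue [FL, EK, WM, VV, KS, KM]
Visit FL; enqueue CA → queue [EK, WM, VV, KS, KM, CA]
Visit EK; enqueue VX → queue [WM, VV, KS, KM, CA, VX]
Visit WM → queue [VV, KS, KM, CA, VX]
Visit VV; enqueue YT → queue [KS, KM, CA, VX, YT]
Visit KS → queue [KM, CA, VX, YT]
Visit KM → queue [CA, VX, YT]
Visit CA; enqueue WU, CO → queue [VX, YT, WU, CO]
Visit VX → queue [YT, WU, CO]
Visit YT → queue [WU, CO]
Visit WU → queue [CO]
Visit CO → queue []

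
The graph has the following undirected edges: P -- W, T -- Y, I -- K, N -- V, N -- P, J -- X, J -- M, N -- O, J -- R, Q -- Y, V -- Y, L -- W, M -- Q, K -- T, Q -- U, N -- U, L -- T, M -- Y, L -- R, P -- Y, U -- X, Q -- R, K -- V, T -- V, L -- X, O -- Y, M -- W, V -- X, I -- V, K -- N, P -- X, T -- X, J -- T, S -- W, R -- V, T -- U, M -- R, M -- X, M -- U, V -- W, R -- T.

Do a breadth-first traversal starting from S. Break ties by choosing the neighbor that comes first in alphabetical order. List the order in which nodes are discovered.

Visit S; enqueue W → queue [W]
Visit W; enqueue L, M, P, V → queue [L, M, P, V]
Visit L; enqueue R, T, X → queue [M, P, V, R, T, X]
Visit M; enqueue J, Q, U, Y → queue [P, V, R, T, X, J, Q, U, Y]
Visit P; enqueue N → queue [V, R, T, X, J, Q, U, Y, N]
Visit V; enqueue I, K → queue [R, T, X, J, Q, U, Y, N, I, K]
Visit R → queue [T, X, J, Q, U, Y, N, I, K]
Visit T → queue [X, J, Q, U, Y, N, I, K]
Visit X → queue [J, Q, U, Y, N, I, K]
Visit J → queue [Q, U, Y, N, I, K]
Visit Q → queue [U, Y, N, I, K]
Visit U → queue [Y, N, I, K]
Visit Y; enqueue O → queue [N, I, K, O]
Visit N → queue [I, K, O]
Visit I → queue [K, O]
Visit K → queue [O]
Visit O → queue []

S → W → L → M → P → V → R → T → X → J → Q → U → Y → N → I → K → O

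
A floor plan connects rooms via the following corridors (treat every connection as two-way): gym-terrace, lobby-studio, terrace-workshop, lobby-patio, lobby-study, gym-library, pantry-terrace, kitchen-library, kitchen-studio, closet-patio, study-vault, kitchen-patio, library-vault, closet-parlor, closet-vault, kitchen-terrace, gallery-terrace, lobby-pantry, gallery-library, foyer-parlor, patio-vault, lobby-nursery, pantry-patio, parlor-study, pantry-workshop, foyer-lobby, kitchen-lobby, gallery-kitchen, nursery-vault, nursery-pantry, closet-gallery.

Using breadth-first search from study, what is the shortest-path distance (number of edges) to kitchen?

Level 0: study
Level 1: lobby, parlor, vault
Level 2: closet, foyer, kitchen, library, nursery, pantry, patio, studio
Level 3: gallery, gym, terrace, workshop
kitchen first appears at level 2.

2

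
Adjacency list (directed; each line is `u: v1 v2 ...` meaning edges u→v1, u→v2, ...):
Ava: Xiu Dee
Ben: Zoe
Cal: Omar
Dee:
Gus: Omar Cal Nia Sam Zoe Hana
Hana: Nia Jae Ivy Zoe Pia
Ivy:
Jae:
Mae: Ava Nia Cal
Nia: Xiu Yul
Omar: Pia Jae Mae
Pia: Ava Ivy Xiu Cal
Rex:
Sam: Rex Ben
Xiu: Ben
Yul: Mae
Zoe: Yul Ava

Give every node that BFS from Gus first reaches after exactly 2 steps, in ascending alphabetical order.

Ava, Ben, Ivy, Jae, Mae, Pia, Rex, Xiu, Yul

Level 0: Gus
Level 1: Cal, Hana, Nia, Omar, Sam, Zoe
Level 2: Ava, Ben, Ivy, Jae, Mae, Pia, Rex, Xiu, Yul
Level 3: Dee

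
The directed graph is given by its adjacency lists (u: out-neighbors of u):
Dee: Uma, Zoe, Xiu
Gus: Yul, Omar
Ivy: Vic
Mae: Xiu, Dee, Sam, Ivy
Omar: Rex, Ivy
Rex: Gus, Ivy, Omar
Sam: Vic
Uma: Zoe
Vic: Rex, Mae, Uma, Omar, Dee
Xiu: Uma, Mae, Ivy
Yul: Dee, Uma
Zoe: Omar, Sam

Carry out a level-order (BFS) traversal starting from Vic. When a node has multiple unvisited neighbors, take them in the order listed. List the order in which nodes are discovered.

Visit Vic; enqueue Rex, Mae, Uma, Omar, Dee → queue [Rex, Mae, Uma, Omar, Dee]
Visit Rex; enqueue Gus, Ivy → queue [Mae, Uma, Omar, Dee, Gus, Ivy]
Visit Mae; enqueue Xiu, Sam → queue [Uma, Omar, Dee, Gus, Ivy, Xiu, Sam]
Visit Uma; enqueue Zoe → queue [Omar, Dee, Gus, Ivy, Xiu, Sam, Zoe]
Visit Omar → queue [Dee, Gus, Ivy, Xiu, Sam, Zoe]
Visit Dee → queue [Gus, Ivy, Xiu, Sam, Zoe]
Visit Gus; enqueue Yul → queue [Ivy, Xiu, Sam, Zoe, Yul]
Visit Ivy → queue [Xiu, Sam, Zoe, Yul]
Visit Xiu → queue [Sam, Zoe, Yul]
Visit Sam → queue [Zoe, Yul]
Visit Zoe → queue [Yul]
Visit Yul → queue []

Vic -> Rex -> Mae -> Uma -> Omar -> Dee -> Gus -> Ivy -> Xiu -> Sam -> Zoe -> Yul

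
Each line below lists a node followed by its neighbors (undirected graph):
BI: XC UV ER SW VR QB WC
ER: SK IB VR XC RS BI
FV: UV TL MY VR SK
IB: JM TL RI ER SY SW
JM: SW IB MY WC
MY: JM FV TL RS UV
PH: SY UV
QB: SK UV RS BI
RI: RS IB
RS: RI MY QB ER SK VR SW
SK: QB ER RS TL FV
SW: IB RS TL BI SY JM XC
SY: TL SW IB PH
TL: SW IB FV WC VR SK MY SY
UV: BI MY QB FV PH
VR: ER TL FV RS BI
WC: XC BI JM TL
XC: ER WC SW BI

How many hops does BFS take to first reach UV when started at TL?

2

Level 0: TL
Level 1: FV, IB, MY, SK, SW, SY, VR, WC
Level 2: BI, ER, JM, PH, QB, RI, RS, UV, XC
UV first appears at level 2.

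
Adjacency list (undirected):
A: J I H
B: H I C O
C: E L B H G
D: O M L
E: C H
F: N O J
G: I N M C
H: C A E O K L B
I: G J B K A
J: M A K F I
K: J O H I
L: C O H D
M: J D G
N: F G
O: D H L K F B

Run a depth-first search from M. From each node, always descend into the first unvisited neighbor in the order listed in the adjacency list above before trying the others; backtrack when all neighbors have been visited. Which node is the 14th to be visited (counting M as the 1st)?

Visit M
M → J
J → A
A → I
I → G
G → N
N → F
F → O
O → D
D → L
L → C
C → E
E → H
H → K
H → B

Visit order: M, J, A, I, G, N, F, O, D, L, C, E, H, K, B

K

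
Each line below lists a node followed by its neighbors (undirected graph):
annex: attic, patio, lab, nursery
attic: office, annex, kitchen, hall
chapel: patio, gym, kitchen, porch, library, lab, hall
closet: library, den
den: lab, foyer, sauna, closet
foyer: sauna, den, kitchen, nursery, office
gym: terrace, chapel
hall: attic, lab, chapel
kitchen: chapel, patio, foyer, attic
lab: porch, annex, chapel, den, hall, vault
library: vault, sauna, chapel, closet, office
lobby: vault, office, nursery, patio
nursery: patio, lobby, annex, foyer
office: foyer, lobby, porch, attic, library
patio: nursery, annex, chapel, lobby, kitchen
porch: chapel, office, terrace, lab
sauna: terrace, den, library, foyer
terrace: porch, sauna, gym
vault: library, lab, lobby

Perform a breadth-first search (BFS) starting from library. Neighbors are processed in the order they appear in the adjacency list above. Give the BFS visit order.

library, vault, sauna, chapel, closet, office, lab, lobby, terrace, den, foyer, patio, gym, kitchen, porch, hall, attic, annex, nursery

Visit library; enqueue vault, sauna, chapel, closet, office → queue [vault, sauna, chapel, closet, office]
Visit vault; enqueue lab, lobby → queue [sauna, chapel, closet, office, lab, lobby]
Visit sauna; enqueue terrace, den, foyer → queue [chapel, closet, office, lab, lobby, terrace, den, foyer]
Visit chapel; enqueue patio, gym, kitchen, porch, hall → queue [closet, office, lab, lobby, terrace, den, foyer, patio, gym, kitchen, porch, hall]
Visit closet → queue [office, lab, lobby, terrace, den, foyer, patio, gym, kitchen, porch, hall]
Visit office; enqueue attic → queue [lab, lobby, terrace, den, foyer, patio, gym, kitchen, porch, hall, attic]
Visit lab; enqueue annex → queue [lobby, terrace, den, foyer, patio, gym, kitchen, porch, hall, attic, annex]
Visit lobby; enqueue nursery → queue [terrace, den, foyer, patio, gym, kitchen, porch, hall, attic, annex, nursery]
Visit terrace → queue [den, foyer, patio, gym, kitchen, porch, hall, attic, annex, nursery]
Visit den → queue [foyer, patio, gym, kitchen, porch, hall, attic, annex, nursery]
Visit foyer → queue [patio, gym, kitchen, porch, hall, attic, annex, nursery]
Visit patio → queue [gym, kitchen, porch, hall, attic, annex, nursery]
Visit gym → queue [kitchen, porch, hall, attic, annex, nursery]
Visit kitchen → queue [porch, hall, attic, annex, nursery]
Visit porch → queue [hall, attic, annex, nursery]
Visit hall → queue [attic, annex, nursery]
Visit attic → queue [annex, nursery]
Visit annex → queue [nursery]
Visit nursery → queue []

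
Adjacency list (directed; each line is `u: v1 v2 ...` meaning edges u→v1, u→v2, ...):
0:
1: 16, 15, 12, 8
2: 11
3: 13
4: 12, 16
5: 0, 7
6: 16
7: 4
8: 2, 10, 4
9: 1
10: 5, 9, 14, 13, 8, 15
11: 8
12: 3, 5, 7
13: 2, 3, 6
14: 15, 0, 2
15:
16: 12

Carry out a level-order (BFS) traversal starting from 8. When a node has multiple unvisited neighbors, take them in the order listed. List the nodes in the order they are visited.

8 → 2 → 10 → 4 → 11 → 5 → 9 → 14 → 13 → 15 → 12 → 16 → 0 → 7 → 1 → 3 → 6

Visit 8; enqueue 2, 10, 4 → queue [2, 10, 4]
Visit 2; enqueue 11 → queue [10, 4, 11]
Visit 10; enqueue 5, 9, 14, 13, 15 → queue [4, 11, 5, 9, 14, 13, 15]
Visit 4; enqueue 12, 16 → queue [11, 5, 9, 14, 13, 15, 12, 16]
Visit 11 → queue [5, 9, 14, 13, 15, 12, 16]
Visit 5; enqueue 0, 7 → queue [9, 14, 13, 15, 12, 16, 0, 7]
Visit 9; enqueue 1 → queue [14, 13, 15, 12, 16, 0, 7, 1]
Visit 14 → queue [13, 15, 12, 16, 0, 7, 1]
Visit 13; enqueue 3, 6 → queue [15, 12, 16, 0, 7, 1, 3, 6]
Visit 15 → queue [12, 16, 0, 7, 1, 3, 6]
Visit 12 → queue [16, 0, 7, 1, 3, 6]
Visit 16 → queue [0, 7, 1, 3, 6]
Visit 0 → queue [7, 1, 3, 6]
Visit 7 → queue [1, 3, 6]
Visit 1 → queue [3, 6]
Visit 3 → queue [6]
Visit 6 → queue []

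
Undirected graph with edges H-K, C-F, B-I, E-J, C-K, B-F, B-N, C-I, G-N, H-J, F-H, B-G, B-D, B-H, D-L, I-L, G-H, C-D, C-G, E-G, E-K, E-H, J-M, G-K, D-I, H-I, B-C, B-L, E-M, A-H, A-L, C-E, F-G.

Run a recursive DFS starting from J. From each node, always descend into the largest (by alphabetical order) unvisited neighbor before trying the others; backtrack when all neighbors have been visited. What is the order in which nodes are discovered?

J, M, E, K, H, I, L, D, C, G, N, B, F, A

Visit J
J → M
M → E
E → K
K → H
H → I
I → L
L → D
D → C
C → G
G → N
N → B
B → F
L → A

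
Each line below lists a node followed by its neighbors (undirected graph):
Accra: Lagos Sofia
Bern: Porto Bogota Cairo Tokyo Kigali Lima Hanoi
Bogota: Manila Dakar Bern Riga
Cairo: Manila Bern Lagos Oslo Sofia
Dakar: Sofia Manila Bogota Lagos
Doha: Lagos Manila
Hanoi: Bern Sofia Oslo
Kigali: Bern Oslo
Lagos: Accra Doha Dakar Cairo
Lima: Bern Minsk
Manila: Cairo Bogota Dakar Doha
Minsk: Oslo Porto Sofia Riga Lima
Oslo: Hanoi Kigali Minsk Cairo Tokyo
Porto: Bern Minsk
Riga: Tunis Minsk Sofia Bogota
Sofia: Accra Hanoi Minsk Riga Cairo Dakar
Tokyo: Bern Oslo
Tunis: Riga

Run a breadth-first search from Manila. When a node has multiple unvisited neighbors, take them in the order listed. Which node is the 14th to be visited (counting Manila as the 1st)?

Lima

Visit Manila; enqueue Cairo, Bogota, Dakar, Doha → queue [Cairo, Bogota, Dakar, Doha]
Visit Cairo; enqueue Bern, Lagos, Oslo, Sofia → queue [Bogota, Dakar, Doha, Bern, Lagos, Oslo, Sofia]
Visit Bogota; enqueue Riga → queue [Dakar, Doha, Bern, Lagos, Oslo, Sofia, Riga]
Visit Dakar → queue [Doha, Bern, Lagos, Oslo, Sofia, Riga]
Visit Doha → queue [Bern, Lagos, Oslo, Sofia, Riga]
Visit Bern; enqueue Porto, Tokyo, Kigali, Lima, Hanoi → queue [Lagos, Oslo, Sofia, Riga, Porto, Tokyo, Kigali, Lima, Hanoi]
Visit Lagos; enqueue Accra → queue [Oslo, Sofia, Riga, Porto, Tokyo, Kigali, Lima, Hanoi, Accra]
Visit Oslo; enqueue Minsk → queue [Sofia, Riga, Porto, Tokyo, Kigali, Lima, Hanoi, Accra, Minsk]
Visit Sofia → queue [Riga, Porto, Tokyo, Kigali, Lima, Hanoi, Accra, Minsk]
Visit Riga; enqueue Tunis → queue [Porto, Tokyo, Kigali, Lima, Hanoi, Accra, Minsk, Tunis]
Visit Porto → queue [Tokyo, Kigali, Lima, Hanoi, Accra, Minsk, Tunis]
Visit Tokyo → queue [Kigali, Lima, Hanoi, Accra, Minsk, Tunis]
Visit Kigali → queue [Lima, Hanoi, Accra, Minsk, Tunis]
Visit Lima → queue [Hanoi, Accra, Minsk, Tunis]
Visit Hanoi → queue [Accra, Minsk, Tunis]
Visit Accra → queue [Minsk, Tunis]
Visit Minsk → queue [Tunis]
Visit Tunis → queue []

Visit order: Manila, Cairo, Bogota, Dakar, Doha, Bern, Lagos, Oslo, Sofia, Riga, Porto, Tokyo, Kigali, Lima, Hanoi, Accra, Minsk, Tunis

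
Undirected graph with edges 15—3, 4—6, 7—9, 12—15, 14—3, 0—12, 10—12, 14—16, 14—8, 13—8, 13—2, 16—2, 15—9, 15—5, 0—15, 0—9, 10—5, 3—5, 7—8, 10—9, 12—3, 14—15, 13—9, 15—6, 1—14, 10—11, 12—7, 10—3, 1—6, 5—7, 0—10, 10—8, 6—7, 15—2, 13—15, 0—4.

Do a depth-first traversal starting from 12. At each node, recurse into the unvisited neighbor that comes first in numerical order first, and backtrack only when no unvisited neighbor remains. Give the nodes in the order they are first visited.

Visit 12
12 → 0
0 → 4
4 → 6
6 → 1
1 → 14
14 → 3
3 → 5
5 → 7
7 → 8
8 → 10
10 → 9
9 → 13
13 → 2
2 → 15
2 → 16
10 → 11

12, 0, 4, 6, 1, 14, 3, 5, 7, 8, 10, 9, 13, 2, 15, 16, 11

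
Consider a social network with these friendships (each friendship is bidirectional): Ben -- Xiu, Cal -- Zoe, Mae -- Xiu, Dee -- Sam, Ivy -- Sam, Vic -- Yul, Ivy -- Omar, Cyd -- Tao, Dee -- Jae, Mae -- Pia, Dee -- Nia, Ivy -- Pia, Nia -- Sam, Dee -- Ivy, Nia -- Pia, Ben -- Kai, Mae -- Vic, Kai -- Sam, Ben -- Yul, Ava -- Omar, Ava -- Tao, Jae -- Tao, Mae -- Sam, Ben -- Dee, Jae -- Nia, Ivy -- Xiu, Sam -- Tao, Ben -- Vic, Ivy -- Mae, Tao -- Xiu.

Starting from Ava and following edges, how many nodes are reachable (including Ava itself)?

16

BFS from Ava visits: Ava, Omar, Tao, Ivy, Cyd, Jae, Sam, Xiu, Dee, Mae, Pia, Nia, Kai, Ben, Vic, Yul
Reachable nodes: 16 of 18 total.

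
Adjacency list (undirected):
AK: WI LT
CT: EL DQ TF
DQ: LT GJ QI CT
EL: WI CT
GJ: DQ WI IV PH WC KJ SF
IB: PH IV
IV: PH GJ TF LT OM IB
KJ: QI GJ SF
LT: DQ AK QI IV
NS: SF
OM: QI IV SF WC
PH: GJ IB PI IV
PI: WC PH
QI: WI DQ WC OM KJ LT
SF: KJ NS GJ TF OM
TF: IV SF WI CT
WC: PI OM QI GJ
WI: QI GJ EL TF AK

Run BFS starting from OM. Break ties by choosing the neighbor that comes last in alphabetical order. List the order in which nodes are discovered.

OM WC SF QI IV PI GJ TF NS KJ WI LT DQ PH IB CT EL AK

Visit OM; enqueue WC, SF, QI, IV → queue [WC, SF, QI, IV]
Visit WC; enqueue PI, GJ → queue [SF, QI, IV, PI, GJ]
Visit SF; enqueue TF, NS, KJ → queue [QI, IV, PI, GJ, TF, NS, KJ]
Visit QI; enqueue WI, LT, DQ → queue [IV, PI, GJ, TF, NS, KJ, WI, LT, DQ]
Visit IV; enqueue PH, IB → queue [PI, GJ, TF, NS, KJ, WI, LT, DQ, PH, IB]
Visit PI → queue [GJ, TF, NS, KJ, WI, LT, DQ, PH, IB]
Visit GJ → queue [TF, NS, KJ, WI, LT, DQ, PH, IB]
Visit TF; enqueue CT → queue [NS, KJ, WI, LT, DQ, PH, IB, CT]
Visit NS → queue [KJ, WI, LT, DQ, PH, IB, CT]
Visit KJ → queue [WI, LT, DQ, PH, IB, CT]
Visit WI; enqueue EL, AK → queue [LT, DQ, PH, IB, CT, EL, AK]
Visit LT → queue [DQ, PH, IB, CT, EL, AK]
Visit DQ → queue [PH, IB, CT, EL, AK]
Visit PH → queue [IB, CT, EL, AK]
Visit IB → queue [CT, EL, AK]
Visit CT → queue [EL, AK]
Visit EL → queue [AK]
Visit AK → queue []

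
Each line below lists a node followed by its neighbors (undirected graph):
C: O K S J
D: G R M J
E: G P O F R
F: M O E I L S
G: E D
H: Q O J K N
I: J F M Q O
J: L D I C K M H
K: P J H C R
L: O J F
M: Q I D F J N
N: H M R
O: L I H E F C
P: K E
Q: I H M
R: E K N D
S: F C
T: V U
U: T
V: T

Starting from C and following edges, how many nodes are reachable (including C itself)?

BFS from C visits: C, J, K, O, S, D, H, I, L, M, P, R, E, F, G, N, Q
Reachable nodes: 17 of 20 total.

17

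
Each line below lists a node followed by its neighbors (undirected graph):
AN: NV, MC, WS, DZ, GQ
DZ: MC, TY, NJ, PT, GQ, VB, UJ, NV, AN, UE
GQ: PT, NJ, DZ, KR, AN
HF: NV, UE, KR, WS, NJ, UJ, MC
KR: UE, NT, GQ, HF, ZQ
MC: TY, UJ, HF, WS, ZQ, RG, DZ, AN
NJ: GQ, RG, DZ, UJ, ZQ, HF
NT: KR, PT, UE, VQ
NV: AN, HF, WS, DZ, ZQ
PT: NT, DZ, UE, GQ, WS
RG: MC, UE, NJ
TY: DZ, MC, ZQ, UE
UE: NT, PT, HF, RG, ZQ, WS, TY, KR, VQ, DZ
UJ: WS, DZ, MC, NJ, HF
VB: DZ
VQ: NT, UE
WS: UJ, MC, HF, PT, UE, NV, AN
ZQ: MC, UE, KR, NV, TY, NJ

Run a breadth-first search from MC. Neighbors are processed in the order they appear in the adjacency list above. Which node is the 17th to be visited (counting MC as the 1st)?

Visit MC; enqueue TY, UJ, HF, WS, ZQ, RG, DZ, AN → queue [TY, UJ, HF, WS, ZQ, RG, DZ, AN]
Visit TY; enqueue UE → queue [UJ, HF, WS, ZQ, RG, DZ, AN, UE]
Visit UJ; enqueue NJ → queue [HF, WS, ZQ, RG, DZ, AN, UE, NJ]
Visit HF; enqueue NV, KR → queue [WS, ZQ, RG, DZ, AN, UE, NJ, NV, KR]
Visit WS; enqueue PT → queue [ZQ, RG, DZ, AN, UE, NJ, NV, KR, PT]
Visit ZQ → queue [RG, DZ, AN, UE, NJ, NV, KR, PT]
Visit RG → queue [DZ, AN, UE, NJ, NV, KR, PT]
Visit DZ; enqueue GQ, VB → queue [AN, UE, NJ, NV, KR, PT, GQ, VB]
Visit AN → queue [UE, NJ, NV, KR, PT, GQ, VB]
Visit UE; enqueue NT, VQ → queue [NJ, NV, KR, PT, GQ, VB, NT, VQ]
Visit NJ → queue [NV, KR, PT, GQ, VB, NT, VQ]
Visit NV → queue [KR, PT, GQ, VB, NT, VQ]
Visit KR → queue [PT, GQ, VB, NT, VQ]
Visit PT → queue [GQ, VB, NT, VQ]
Visit GQ → queue [VB, NT, VQ]
Visit VB → queue [NT, VQ]
Visit NT → queue [VQ]
Visit VQ → queue []

Visit order: MC, TY, UJ, HF, WS, ZQ, RG, DZ, AN, UE, NJ, NV, KR, PT, GQ, VB, NT, VQ

NT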